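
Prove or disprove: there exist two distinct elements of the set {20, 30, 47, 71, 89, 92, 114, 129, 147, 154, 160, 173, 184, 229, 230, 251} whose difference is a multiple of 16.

Reduce each element modulo 16: 20↦4, 30↦14, 47↦15, 71↦7, 89↦9, 92↦12, 114↦2, 129↦1, 147↦3, 154↦10, 160↦0, 173↦13, 184↦8, 229↦5, 230↦6, 251↦11.
No residue repeats among the 16 elements, so no pair has difference ≡ 0 (mod 16).

There is no such pair.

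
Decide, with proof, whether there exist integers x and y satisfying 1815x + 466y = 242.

x = 404, y = -1573

1815 and 466 are coprime, so 1815x + 466y ranges over all of ℤ.
Dividing repeatedly: 1815 = 3·466 + 417, 466 = 1·417 + 49, 417 = 8·49 + 25, 49 = 1·25 + 24, 25 = 1·24 + 1, 24 = 24·1 + 0.
Unwinding: 1 = 25 − 1·24 = 25 − (49 − 1·25) = −49 + 2·25 = −49 + 2·(417 − 8·49) = 2·417 − 17·49 = 2·417 − 17·(466 − 1·417) = −17·466 + 19·417 = −17·466 + 19·(1815 − 3·466) = 19·1815 − 74·466, i.e. 1815·19 + 466·(-74) = 1.
Multiplying through by 242: x = 19·242 = 4598, y = (-74)·242 = -17908 is a solution.
The general solution is x = 4598 + 466k, y = -17908 − 1815k; taking k = -9 gives the smaller pair x = 404, y = -1573.
Indeed 1815·404 + 466·(-1573) = 733260 − 733018 = 242.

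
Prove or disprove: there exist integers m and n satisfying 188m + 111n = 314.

m = 43, n = -70

Since gcd(188, 111) = 1, every integer is an integer combination of 188 and 111.
Run the Euclidean algorithm on 188 and 111: 188 = 1·111 + 77, 111 = 1·77 + 34, 77 = 2·34 + 9, 34 = 3·9 + 7, 9 = 1·7 + 2, 7 = 3·2 + 1, 2 = 2·1 + 0.
Unwinding: 1 = 7 − 3·2 = 7 − 3·(9 − 1·7) = −3·9 + 4·7 = −3·9 + 4·(34 − 3·9) = 4·34 − 15·9 = 4·34 − 15·(77 − 2·34) = −15·77 + 34·34 = −15·77 + 34·(111 − 1·77) = 34·111 − 49·77 = 34·111 − 49·(188 − 1·111) = −49·188 + 83·111, i.e. 188·(-49) + 111·83 = 1.
Multiplying through by 314: m = (-49)·314 = -15386, n = 83·314 = 26062 is a solution.
Shifting by a multiple of (111, −188) keeps it a solution: m = -15386 + 139·111 = 43, n = 26062 − 139·188 = -70.
Indeed 188·43 + 111·(-70) = 8084 − 7770 = 314.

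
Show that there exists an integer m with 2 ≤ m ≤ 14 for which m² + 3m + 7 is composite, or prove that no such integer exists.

At m = 12: 12² + 3·12 + 7 = 187 = 11·17, which is composite.

m = 12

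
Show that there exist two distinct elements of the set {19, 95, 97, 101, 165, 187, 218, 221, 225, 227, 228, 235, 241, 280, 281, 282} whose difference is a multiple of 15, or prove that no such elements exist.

97 and 187 are such a pair.

Reduce each element mod 15: 19↦4, 95↦5, 97↦7, 101↦11, 165↦0, 187↦7, 218↦8, 221↦11, 225↦0, 227↦2, 228↦3, 235↦10, 241↦1, 280↦10, 281↦11, 282↦12. The residue 7 repeats (at 97 and 187), and 187 − 97 = 90 = 6·15.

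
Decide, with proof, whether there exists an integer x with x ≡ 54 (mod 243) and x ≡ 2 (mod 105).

No, no such integer exists.

gcd(243, 105) = 3. If x ≡ 54 (mod 243) and x ≡ 2 (mod 105), then x ≡ 54 (mod 3) and x ≡ 2 (mod 3).
But 54 mod 3 = 0 while 2 mod 3 = 2, a contradiction.
So no integer satisfies both congruences.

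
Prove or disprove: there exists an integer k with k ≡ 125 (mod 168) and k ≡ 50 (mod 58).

There is no such integer.

Reduce both congruences modulo 2, which divides 168 and 58: they say k ≡ 125 (mod 2) and k ≡ 50 (mod 2).
But 125 mod 2 = 1 while 50 mod 2 = 0, a contradiction.
So no integer satisfies both congruences.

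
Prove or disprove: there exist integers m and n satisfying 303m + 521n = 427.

Since gcd(303, 521) = 1, every integer is an integer combination of 303 and 521.
Run the Euclidean algorithm on 521 and 303: 521 = 1·303 + 218, 303 = 1·218 + 85, 218 = 2·85 + 48, 85 = 1·48 + 37, 48 = 1·37 + 11, 37 = 3·11 + 4, 11 = 2·4 + 3, 4 = 1·3 + 1, 3 = 3·1 + 0.
Unwinding: 1 = 4 − 1·3 = 4 − (11 − 2·4) = −11 + 3·4 = −11 + 3·(37 − 3·11) = 3·37 − 10·11 = 3·37 − 10·(48 − 1·37) = −10·48 + 13·37 = −10·48 + 13·(85 − 1·48) = 13·85 − 23·48 = 13·85 − 23·(218 − 2·85) = −23·218 + 59·85 = −23·218 + 59·(303 − 1·218) = 59·303 − 82·218 = 59·303 − 82·(521 − 1·303) = −82·521 + 141·303, i.e. 303·141 + 521·(-82) = 1.
Scaling by 427 gives the particular solution (m, n) = (60207, -35014).
The general solution is m = 60207 + 521k, n = -35014 − 303k; taking k = -115 gives the smaller pair m = 292, n = -169.
Indeed 303·292 + 521·(-169) = 88476 − 88049 = 427.

m = 292, n = -169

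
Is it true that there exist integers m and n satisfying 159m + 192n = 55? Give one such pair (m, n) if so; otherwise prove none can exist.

No, no such integers exist.

Both 159 and 192 are divisible by gcd(159, 192) = 3, hence so is any combination 159m + 192n.
But 55 = 3·18 + 1, so 3 ∤ 55.
Hence no integers m, n satisfy the equation.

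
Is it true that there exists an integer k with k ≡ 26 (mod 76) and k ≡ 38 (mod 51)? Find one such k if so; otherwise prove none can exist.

Since 76 and 51 share no common factor, CRT says the pair of congruences has a solution (unique mod 3876).
Write k = 26 + 76t and require 26 + 76t ≡ 38 (mod 51), i.e. 76t ≡ 12 (mod 51).
76 ≡ 25 (mod 51), so this reads 25t ≡ 12 (mod 51). To invert 25 modulo 51: 51 = 2·25 + 1, 25 = 25·1 + 0, and unwinding, 1 = 51 − 2·25. Thus 25⁻¹ ≡ -2 ≡ 49 (mod 51).
Multiplying by 49: t ≡ 49·12 = 588 ≡ 27 (mod 51).
Taking t = 27 gives k = 26 + 76·27 = 2078.
Indeed 2078 ≡ 26 (mod 76) and 2078 ≡ 38 (mod 51).

k = 2078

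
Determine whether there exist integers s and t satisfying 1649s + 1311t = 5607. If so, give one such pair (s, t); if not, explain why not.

s = 579, t = -724

Since gcd(1649, 1311) = 1, every integer is an integer combination of 1649 and 1311.
Run the Euclidean algorithm on 1649 and 1311: 1649 = 1·1311 + 338, 1311 = 3·338 + 297, 338 = 1·297 + 41, 297 = 7·41 + 10, 41 = 4·10 + 1, 10 = 10·1 + 0.
Unwinding: 1 = 41 − 4·10 = 41 − 4·(297 − 7·41) = −4·297 + 29·41 = −4·297 + 29·(338 − 1·297) = 29·338 − 33·297 = 29·338 − 33·(1311 − 3·338) = −33·1311 + 128·338 = −33·1311 + 128·(1649 − 1·1311) = 128·1649 − 161·1311, i.e. 1649·128 + 1311·(-161) = 1.
Times 5607: 1649·717696 + 1311·(-902727) = 5607, so (717696, -902727) solves it.
Subtracting 547·1311 from s and adding 547·1649 to t gives the tidier solution (579, -724).
Check: 1649·579 + 1311·(-724) = 954771 − 949164 = 5607. ✓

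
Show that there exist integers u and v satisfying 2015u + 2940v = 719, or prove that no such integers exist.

Both 2015 and 2940 are divisible by gcd(2015, 2940) = 5, hence so is any combination 2015u + 2940v.
But 719 is not a multiple of 5 (it leaves remainder 4).
Hence no integers u, v satisfy the equation.

There are no such integers.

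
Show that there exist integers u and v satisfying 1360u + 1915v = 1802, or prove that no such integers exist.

There are no such integers.

gcd(1360, 1915) = 5, so every integer of the form 1360u + 1915v is a multiple of 5.
But 1802 is not a multiple of 5 (it leaves remainder 2).
Therefore 1360u + 1915v = 1802 has no solution in integers.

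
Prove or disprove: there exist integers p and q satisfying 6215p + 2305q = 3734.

No such integers exist.

Any value of 6215p + 2305q is a multiple of gcd(6215, 2305) = 5.
But 3734 = 5·746 + 4, so 5 ∤ 3734.
Hence no integers p, q satisfy the equation.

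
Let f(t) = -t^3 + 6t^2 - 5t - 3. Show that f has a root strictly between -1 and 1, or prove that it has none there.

Yes, f has a root in the interval.

f(-1) = 9 and f(1) = -3, which have opposite signs.
f is continuous everywhere (it is a polynomial), in particular on [-1, 1].
By the Intermediate Value Theorem f must vanish at some point of (-1, 1).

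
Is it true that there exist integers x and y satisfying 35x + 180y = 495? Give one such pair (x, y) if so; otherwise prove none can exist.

gcd(35, 180) = 5, and 5 divides 495, so integer solutions exist.
Dividing through by 5 reduces the equation to 7x + 36y = 99.
Euclidean algorithm: 36 = 5·7 + 1, 7 = 7·1 + 0.
Unwinding: 1 = 36 − 5·7, i.e. 7·(-5) + 36·1 = 1.
Times 99: 7·(-495) + 36·99 = 99, so (-495, 99) solves it.
The general solution is x = -495 + 36k, y = 99 − 7k; taking k = 14 gives the smaller pair x = 9, y = 1.
Indeed 35·9 + 180·1 = 315 + 180 = 495.

x = 9, y = 1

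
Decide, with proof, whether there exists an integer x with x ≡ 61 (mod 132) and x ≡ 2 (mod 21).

Reduce both congruences modulo 3, which divides 132 and 21: they say x ≡ 61 (mod 3) and x ≡ 2 (mod 3).
But 61 mod 3 = 1 while 2 mod 3 = 2, a contradiction.
Hence the system has no solution.

No, no such integer exists.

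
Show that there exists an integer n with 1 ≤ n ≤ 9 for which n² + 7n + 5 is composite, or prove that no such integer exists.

n = 8

At n = 8: 8² + 7·8 + 5 = 125 = 5·25, which is composite.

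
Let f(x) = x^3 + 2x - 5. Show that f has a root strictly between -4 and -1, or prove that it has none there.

f(-4) = -77 and f(-1) = -8, both negative.
f'(x) = 3x^2 + 2 has discriminant 0² − 4·3·2 = -24 < 0, so f' has no real roots and is positive for every real x.
Hence f is strictly increasing on ℝ, and in particular on [-4, -1]. A strictly monotone function with same-sign endpoint values stays negative on the whole interval, so f has no zero in (-4, -1).

No.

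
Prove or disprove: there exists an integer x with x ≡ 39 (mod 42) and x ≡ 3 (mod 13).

x = 81

The moduli 42 and 13 are coprime, so by the Chinese Remainder Theorem a unique solution modulo 546 exists.
Write x = 39 + 42t and require 39 + 42t ≡ 3 (mod 13), i.e. 42t ≡ 3 (mod 13).
42 ≡ 3 (mod 13), so this reads 3t ≡ 3 (mod 13). Note 3·9 = 27 ≡ 1 (mod 13) (as 27 − 1 = 2·13), so 3⁻¹ ≡ 9.
Therefore t ≡ 9·3 = 27 ≡ 1 (mod 13).
Taking t = 1 gives x = 39 + 42·1 = 81.
Check: 81 mod 42 = 39, 81 mod 13 = 3. ✓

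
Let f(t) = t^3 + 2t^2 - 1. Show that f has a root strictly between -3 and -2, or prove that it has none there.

No.

f(-3) = -10 and f(-2) = -1, both negative, so a sign-change argument is unavailable; we show f keeps this sign on the whole interval.
Substitute t = -2 − u, where 0 < u < 1 on the interval. Expanding, f(-2 − u) = -u^3 - 4u^2 - 4u - 1.
All 4 nonzero coefficients of this polynomial in u are negative; hence for u > 0 the value is a sum of negative terms (the constant -1 among them).
Therefore f(t) < 0 throughout (-3, -2), and f has no zero there.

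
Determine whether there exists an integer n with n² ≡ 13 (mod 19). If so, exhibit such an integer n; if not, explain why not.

No, no such integer exists.

Computing n² mod 19 for n = 0, 1, …, 9 (enough, by the symmetry n ↦ 19 − n) gives 0, 1, 4, 9, 16, 6, 17, 11, 7, 5.
So the quadratic residues mod 19 are {0, 1, 4, 5, 6, 7, 9, 11, 16, 17}, and 13 is not among them.
Hence no integer n has n² ≡ 13 (mod 19).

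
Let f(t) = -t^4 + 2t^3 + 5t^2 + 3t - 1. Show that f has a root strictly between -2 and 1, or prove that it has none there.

Such a root exists.

f(-2) = -19 and f(1) = 8, which have opposite signs.
As a polynomial, f is continuous on every closed interval.
By the Intermediate Value Theorem f must vanish at some point of (-2, 1).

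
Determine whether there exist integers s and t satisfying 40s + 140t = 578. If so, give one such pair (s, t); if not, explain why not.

No, no such integers exist.

Both 40 and 140 are divisible by gcd(40, 140) = 20, hence so is any combination 40s + 140t.
But 578 = 20·28 + 18, so 20 ∤ 578.
So the equation is unsolvable over ℤ.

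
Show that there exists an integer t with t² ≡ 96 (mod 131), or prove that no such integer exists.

Apply Euler's criterion with the prime 131: 96 is a quadratic residue iff 96^65 ≡ 1 (mod 131), and a non-residue iff it is ≡ −1.
Squaring successively (mod 131): 96^2 = 9216 ≡ 46; 96^4 ≡ 46² = 2116 ≡ 20; 96^8 ≡ 20² = 400 ≡ 7; 96^16 ≡ 7² = 49 ≡ 49; 96^32 ≡ 49² = 2401 ≡ 43; 96^64 ≡ 43² = 1849 ≡ 15.
Since 65 = 64 + 1, 96^65 ≡ 15 · 96; multiplying out mod 131: 15·96 = 1440 ≡ 130. Thus 96^65 ≡ 130 ≡ −1 (mod 131).
The value −1 means 96 is a non-residue modulo 131, so t² ≡ 96 (mod 131) is impossible.

There is no such integer.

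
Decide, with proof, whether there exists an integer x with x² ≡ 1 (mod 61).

Take x = 1. Then 1² = 1, and since 0 ≤ 1 < 61 this is already reduced: 1² ≡ 1 (mod 61).

x = 1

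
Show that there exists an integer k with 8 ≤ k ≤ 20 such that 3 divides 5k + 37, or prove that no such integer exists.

At k = 10 we get 5·10 + 37 = 87, and 87 = 3·29.

k = 10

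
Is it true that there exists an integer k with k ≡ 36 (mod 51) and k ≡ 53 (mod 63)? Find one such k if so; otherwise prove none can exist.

No such integer exists.

Reduce both congruences modulo 3, which divides 51 and 63: they say k ≡ 36 (mod 3) and k ≡ 53 (mod 3).
These are incompatible: 36 − 53 = -17 is not divisible by 3.
So no integer satisfies both congruences.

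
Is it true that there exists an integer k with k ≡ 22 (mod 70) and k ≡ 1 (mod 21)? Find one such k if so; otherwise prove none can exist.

The moduli are not coprime: gcd(70, 21) = 7. Compatibility requires 7 ∣ (1 − 22) = -21, which holds, so solutions exist.
In fact k = 22 itself already satisfies 22 mod 21 = 1.
Verify: 22 = 0·70 + 22 and 22 = 1·21 + 1. ✓

k = 22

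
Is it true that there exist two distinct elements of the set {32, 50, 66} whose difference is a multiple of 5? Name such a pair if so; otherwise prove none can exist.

No, no such pair exists.

Two integers differ by a multiple of 5 exactly when they have the same residue mod 5. The residues are 32↦2, 50↦0, 66↦1.
These 3 residues are pairwise different, hence no difference of two elements is divisible by 5.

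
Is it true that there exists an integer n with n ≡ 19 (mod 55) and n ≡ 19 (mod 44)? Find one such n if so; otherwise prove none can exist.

The moduli are not coprime: gcd(55, 44) = 11. Compatibility requires 11 ∣ (19 − 19) = 0, which holds, so solutions exist.
The smallest candidate n = 19 works directly: 19 ≡ 19 (mod 44).
Indeed 19 ≡ 19 (mod 55) and 19 ≡ 19 (mod 44).

n = 19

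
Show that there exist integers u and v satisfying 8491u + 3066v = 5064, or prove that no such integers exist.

No such integers exist.

Any value of 8491u + 3066v is a multiple of gcd(8491, 3066) = 7.
But 5064 = 7·723 + 3, so 7 ∤ 5064.
Therefore 8491u + 3066v = 5064 has no solution in integers.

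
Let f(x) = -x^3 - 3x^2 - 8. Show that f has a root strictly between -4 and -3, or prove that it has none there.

Such a root exists.

f(-4) = 8 and f(-3) = -8, which have opposite signs.
Since f is a polynomial it is continuous on [-4, -3].
By the Intermediate Value Theorem, f takes the value 0 somewhere in the open interval.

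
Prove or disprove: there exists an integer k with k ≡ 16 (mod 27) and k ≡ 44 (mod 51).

There is no such integer.

Both moduli are multiples of 3 = gcd(27, 51), so any solution would satisfy k ≡ 16 and k ≡ 44 modulo 3 simultaneously.
However 16 ≡ 1 and 44 ≡ 2 (mod 3), and 1 ≠ 2.
Hence the system has no solution.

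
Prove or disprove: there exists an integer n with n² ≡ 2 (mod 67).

No such integer exists.

Apply Euler's criterion with the prime 67: 2 is a quadratic residue iff 2^33 ≡ 1 (mod 67), and a non-residue iff it is ≡ −1.
Repeated squaring mod 67: 2^2 = 4 ≡ 4; 2^4 ≡ 4² = 16 ≡ 16; 2^8 ≡ 16² = 256 ≡ 55; 2^16 ≡ 55² = 3025 ≡ 10; 2^32 ≡ 10² = 100 ≡ 33.
Since 33 = 32 + 1, 2^33 ≡ 33 · 2; multiplying out mod 67: 33·2 = 66 ≡ 66. Thus 2^33 ≡ 66 ≡ −1 (mod 67).
The value −1 means 2 is a non-residue modulo 67, so n² ≡ 2 (mod 67) is impossible.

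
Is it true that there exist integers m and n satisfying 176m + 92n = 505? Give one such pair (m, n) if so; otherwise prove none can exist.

gcd(176, 92) = 4, so every integer of the form 176m + 92n is a multiple of 4.
However 505 leaves remainder 1 on division by 4.
Therefore 176m + 92n = 505 has no solution in integers.

No such integers exist.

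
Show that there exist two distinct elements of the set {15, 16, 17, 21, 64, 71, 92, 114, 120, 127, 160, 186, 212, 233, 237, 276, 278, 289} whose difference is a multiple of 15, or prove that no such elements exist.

15 mod 15 = 0 and 120 mod 15 = 0, so 120 − 15 = 105 = 7·15.

15 and 120 are such a pair.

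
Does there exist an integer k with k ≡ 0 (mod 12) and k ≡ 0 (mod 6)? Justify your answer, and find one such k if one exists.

gcd(12, 6) = 6. A simultaneous solution exists iff 0 ≡ 0 (mod 6); here 0 mod 6 = 0 = 0 mod 6, so it does.
The smallest candidate k = 0 works directly: 0 ≡ 0 (mod 6).
Check: 0 mod 12 = 0, 0 mod 6 = 0. ✓

k = 0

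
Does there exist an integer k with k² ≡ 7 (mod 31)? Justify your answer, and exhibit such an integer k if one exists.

k = 21

Take k = 21. Then 21² = 441 = 14·31 + 7, so 21² ≡ 7 (mod 31).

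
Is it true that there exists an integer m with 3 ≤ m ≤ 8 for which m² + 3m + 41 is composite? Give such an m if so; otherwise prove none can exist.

At m = 4: 4² + 3·4 + 41 = 69 = 3·23, which is composite.

m = 4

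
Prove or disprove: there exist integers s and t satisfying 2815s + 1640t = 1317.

Both 2815 and 1640 are divisible by gcd(2815, 1640) = 5, hence so is any combination 2815s + 1640t.
But 1317 = 5·263 + 2, so 5 ∤ 1317.
Hence no integers s, t satisfy the equation.

No such integers exist.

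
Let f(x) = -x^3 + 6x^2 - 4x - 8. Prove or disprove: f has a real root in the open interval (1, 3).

f(1) = -7 and f(3) = 7, which have opposite signs.
As a polynomial, f is continuous on every closed interval.
By the Intermediate Value Theorem, f takes the value 0 somewhere in the open interval.

Such a root exists.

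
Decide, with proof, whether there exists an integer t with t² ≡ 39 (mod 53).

No, no such integer exists.

53 is prime, so by Euler's criterion 39 is a square mod 53 iff 39^((53−1)/2) = 39^26 ≡ 1 (mod 53).
Squaring successively (mod 53): 39^2 = 1521 ≡ 37; 39^4 ≡ 37² = 1369 ≡ 44; 39^8 ≡ 44² = 1936 ≡ 28; 39^16 ≡ 28² = 784 ≡ 42.
Since 26 = 16 + 8 + 2, 39^26 ≡ 42 · 28 · 37; multiplying out mod 53: 42·28 = 1176 ≡ 10, then 10·37 = 370 ≡ 52. Thus 39^26 ≡ 52 ≡ −1 (mod 53).
The value −1 means 39 is a non-residue modulo 53, so t² ≡ 39 (mod 53) is impossible.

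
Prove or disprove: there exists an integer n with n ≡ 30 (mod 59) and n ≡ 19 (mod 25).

n = 1269

gcd(59, 25) = 1, so the Chinese Remainder Theorem guarantees exactly one residue class mod 1475 satisfying both.
Any solution of the first congruence is n = 30 + 59t; substituting into the second, 59t ≡ 19 − 30 ≡ 14 (mod 25).
59 ≡ 9 (mod 25), so this reads 9t ≡ 14 (mod 25). Note 9·14 = 126 ≡ 1 (mod 25) (as 126 − 1 = 5·25), so 9⁻¹ ≡ 14.
Multiplying by 14: t ≡ 14·14 = 196 ≡ 21 (mod 25).
Taking t = 21 gives n = 30 + 59·21 = 1269.
Indeed 1269 ≡ 30 (mod 59) and 1269 ≡ 19 (mod 25).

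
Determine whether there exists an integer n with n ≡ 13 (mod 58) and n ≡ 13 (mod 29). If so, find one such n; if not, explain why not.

Here gcd(58, 29) = 29, and both 13 and 13 leave remainder 13 mod 29, so the system is consistent.
The smallest candidate n = 13 works directly: 13 ≡ 13 (mod 29).
Verify: 13 = 0·58 + 13 and 13 = 0·29 + 13. ✓

n = 13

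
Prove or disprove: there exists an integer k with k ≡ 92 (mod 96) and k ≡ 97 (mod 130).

Both moduli are multiples of 2 = gcd(96, 130), so any solution would satisfy k ≡ 92 and k ≡ 97 modulo 2 simultaneously.
But 92 mod 2 = 0 while 97 mod 2 = 1, a contradiction.
So no integer satisfies both congruences.

No, no such integer exists.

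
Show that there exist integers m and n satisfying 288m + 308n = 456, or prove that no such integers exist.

Every value of 288m + 308n is a multiple of gcd(288, 308) = 4; since 4 ∣ 456, solutions exist.
Dividing through by 4 reduces the equation to 72m + 77n = 114.
Euclidean algorithm: 77 = 1·72 + 5, 72 = 14·5 + 2, 5 = 2·2 + 1, 2 = 2·1 + 0.
Working back up the chain: 1 = 5 − 2·2 = 5 − 2·(72 − 14·5) = −2·72 + 29·5 = −2·72 + 29·(77 − 1·72) = 29·77 − 31·72. So 72·(-31) + 77·29 = 1.
Scaling by 114 gives the particular solution (m, n) = (-3534, 3306).
Shifting by a multiple of (77, −72) keeps it a solution: m = -3534 + 46·77 = 8, n = 3306 − 46·72 = -6.
Check: 288·8 + 308·(-6) = 2304 − 1848 = 456. ✓

m = 8, n = -6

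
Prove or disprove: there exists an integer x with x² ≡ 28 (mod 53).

x = 44

x = 44 works: 44² = 1936, and 1936 − 28 = 1908 = 36·53.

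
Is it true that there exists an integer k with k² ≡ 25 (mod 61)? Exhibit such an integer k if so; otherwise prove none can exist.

k = 56 works: 56² = 3136, and 3136 − 25 = 3111 = 51·61.

k = 56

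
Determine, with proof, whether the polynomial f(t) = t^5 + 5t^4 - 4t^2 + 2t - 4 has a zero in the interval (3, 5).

The endpoint values f(3) = 614 and f(5) = 6156 are both positive. Claim: f(t) > 0 for every t in (3, 5).
Substitute t = 3 + u, where 0 < u < 2 on the interval. Expanding, f(3 + u) = u^5 + 20u^4 + 150u^3 + 536u^2 + 923u + 614.
All 6 nonzero coefficients of this polynomial in u are positive; hence for u > 0 the value is a sum of positive terms (the constant 614 among them).
So f is strictly positive on (3, 5); no root exists in the interval.

No such root exists.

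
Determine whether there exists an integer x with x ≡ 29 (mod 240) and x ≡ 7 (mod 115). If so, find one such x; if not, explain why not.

There is no such integer.

Reduce both congruences modulo 5, which divides 240 and 115: they say x ≡ 29 (mod 5) and x ≡ 7 (mod 5).
But 29 mod 5 = 4 while 7 mod 5 = 2, a contradiction.
Hence the system has no solution.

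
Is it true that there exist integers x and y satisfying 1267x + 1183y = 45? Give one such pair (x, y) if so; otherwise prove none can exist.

gcd(1267, 1183) = 7, so every integer of the form 1267x + 1183y is a multiple of 7.
But 45 is not a multiple of 7 (it leaves remainder 3).
Hence no integers x, y satisfy the equation.

No, no such integers exist.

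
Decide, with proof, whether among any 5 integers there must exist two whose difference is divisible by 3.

True.

Partition the integers by their residue mod 3; there are 3 classes.
Placing 5 integers into 3 classes, some class receives at least two — say a and b.
Equal remainders mean a − b ≡ 0 (mod 3), so 3 divides their difference.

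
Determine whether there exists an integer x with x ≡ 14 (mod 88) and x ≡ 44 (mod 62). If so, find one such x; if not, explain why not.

gcd(88, 62) = 2. A simultaneous solution exists iff 14 ≡ 44 (mod 2); here 14 mod 2 = 0 = 44 mod 2, so it does.
Write x = 14 + 88t. Then 88t ≡ 44 − 14 ≡ 30 (mod 62); dividing through by 2 gives 44t ≡ 15 (mod 31).
44 ≡ 13 (mod 31), so this reads 13t ≡ 15 (mod 31). Note 13·12 = 156 ≡ 1 (mod 31) (as 156 − 1 = 5·31), so 13⁻¹ ≡ 12.
Multiplying by 12: t ≡ 12·15 = 180 ≡ 25 (mod 31).
Then x = 14 + 88·25 = 2214.
Check: 2214 mod 88 = 14, 2214 mod 62 = 44. ✓

x = 2214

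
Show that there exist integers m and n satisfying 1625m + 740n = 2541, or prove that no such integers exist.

Both 1625 and 740 are divisible by gcd(1625, 740) = 5, hence so is any combination 1625m + 740n.
But 2541 = 5·508 + 1, so 5 ∤ 2541.
Hence no integers m, n satisfy the equation.

No such integers exist.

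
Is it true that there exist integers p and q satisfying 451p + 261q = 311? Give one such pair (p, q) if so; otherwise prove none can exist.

Since gcd(451, 261) = 1, every integer is an integer combination of 451 and 261.
Dividing repeatedly: 451 = 1·261 + 190, 261 = 1·190 + 71, 190 = 2·71 + 48, 71 = 1·48 + 23, 48 = 2·23 + 2, 23 = 11·2 + 1, 2 = 2·1 + 0.
Back-substituting, 1 = 23 − 11·2 = 23 − 11·(48 − 2·23) = −11·48 + 23·23 = −11·48 + 23·(71 − 1·48) = 23·71 − 34·48 = 23·71 − 34·(190 − 2·71) = −34·190 + 91·71 = −34·190 + 91·(261 − 1·190) = 91·261 − 125·190 = 91·261 − 125·(451 − 1·261) = −125·451 + 216·261; that is, 451·(-125) + 261·216 = 1.
Multiplying through by 311: p = (-125)·311 = -38875, q = 216·311 = 67176 is a solution.
Adding 149·261 to p and subtracting 149·451 from q gives the tidier solution (14, -23).
Indeed 451·14 + 261·(-23) = 6314 − 6003 = 311.

p = 14, q = -23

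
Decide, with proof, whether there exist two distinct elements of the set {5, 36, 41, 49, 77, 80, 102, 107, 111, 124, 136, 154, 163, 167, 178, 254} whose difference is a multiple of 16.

No, no such pair exists.

Residues mod 16: 5↦5, 36↦4, 41↦9, 49↦1, 77↦13, 80↦0, 102↦6, 107↦11, 111↦15, 124↦12, 136↦8, 154↦10, 163↦3, 167↦7, 178↦2, 254↦14.
All 16 residues are distinct, so no two elements differ by a multiple of 16.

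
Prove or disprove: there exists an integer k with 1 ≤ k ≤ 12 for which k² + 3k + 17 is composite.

k = 5

At k = 5: 5² + 3·5 + 17 = 57 = 3·19, which is composite.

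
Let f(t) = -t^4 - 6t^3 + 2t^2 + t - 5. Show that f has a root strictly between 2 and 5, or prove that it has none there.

The endpoint values f(2) = -59 and f(5) = -1325 are both negative. Claim: f(t) < 0 for every t in (2, 5).
Substitute t = 2 + u, where 0 < u < 3 on the interval. Expanding, f(2 + u) = -u^4 - 14u^3 - 58u^2 - 95u - 59.
The nonzero coefficients here are all negative, so for u > 0 every term is negative (or zero), and the constant term -59 is strictly negative.
So f is strictly negative on (2, 5); no root exists in the interval.

No.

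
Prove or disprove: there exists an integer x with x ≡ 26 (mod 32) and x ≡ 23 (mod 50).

No, no such integer exists.

Reduce both congruences modulo 2, which divides 32 and 50: they say x ≡ 26 (mod 2) and x ≡ 23 (mod 2).
But 26 mod 2 = 0 while 23 mod 2 = 1, a contradiction.
Hence the system has no solution.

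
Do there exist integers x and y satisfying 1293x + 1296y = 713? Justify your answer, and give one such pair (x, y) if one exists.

No such integers exist.

Any value of 1293x + 1296y is a multiple of gcd(1293, 1296) = 3.
However 713 leaves remainder 2 on division by 3.
Hence no integers x, y satisfy the equation.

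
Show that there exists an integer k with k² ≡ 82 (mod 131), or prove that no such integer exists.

Apply Euler's criterion with the prime 131: 82 is a quadratic residue iff 82^65 ≡ 1 (mod 131), and a non-residue iff it is ≡ −1.
Repeated squaring mod 131: 82^2 = 6724 ≡ 43; 82^4 ≡ 43² = 1849 ≡ 15; 82^8 ≡ 15² = 225 ≡ 94; 82^16 ≡ 94² = 8836 ≡ 59; 82^32 ≡ 59² = 3481 ≡ 75; 82^64 ≡ 75² = 5625 ≡ 123.
Since 65 = 64 + 1, 82^65 ≡ 123 · 82; multiplying out mod 131: 123·82 = 10086 ≡ 130. Thus 82^65 ≡ 130 ≡ −1 (mod 131).
By Euler's criterion 82 is a quadratic non-residue mod 131: no k satisfies k² ≡ 82 (mod 131).

There is no such integer.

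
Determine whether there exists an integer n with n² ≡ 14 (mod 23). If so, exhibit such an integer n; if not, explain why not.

No such integer exists.

23 is prime, so by Euler's criterion 14 is a square mod 23 iff 14^((23−1)/2) = 14^11 ≡ 1 (mod 23).
Repeated squaring mod 23: 14^2 = 196 ≡ 12; 14^4 ≡ 12² = 144 ≡ 6; 14^8 ≡ 6² = 36 ≡ 13.
Since 11 = 8 + 2 + 1, 14^11 ≡ 13 · 12 · 14; multiplying out mod 23: 13·12 = 156 ≡ 18, then 18·14 = 252 ≡ 22. Thus 14^11 ≡ 22 ≡ −1 (mod 23).
The value −1 means 14 is a non-residue modulo 23, so n² ≡ 14 (mod 23) is impossible.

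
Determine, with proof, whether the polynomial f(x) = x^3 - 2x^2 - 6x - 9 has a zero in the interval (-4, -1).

f has no root in that interval.

The endpoint values f(-4) = -81 and f(-1) = -6 are both negative. Claim: f(x) < 0 for every x in (-4, -1).
Substitute x = -1 − u, where 0 < u < 3 on the interval. Expanding, f(-1 − u) = -u^3 - 5u^2 - u - 6.
All 4 nonzero coefficients of this polynomial in u are negative; hence for u > 0 the value is a sum of negative terms (the constant -6 among them).
So f is strictly negative on (-4, -1); no root exists in the interval.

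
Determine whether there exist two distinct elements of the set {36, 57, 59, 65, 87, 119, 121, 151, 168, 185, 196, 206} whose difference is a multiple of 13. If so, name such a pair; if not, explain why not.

There is no such pair.

Two integers differ by a multiple of 13 exactly when they have the same residue mod 13. The residues are 36↦10, 57↦5, 59↦7, 65↦0, 87↦9, 119↦2, 121↦4, 151↦8, 168↦12, 185↦3, 196↦1, 206↦11.
No residue repeats among the 12 elements, so no pair has difference ≡ 0 (mod 13).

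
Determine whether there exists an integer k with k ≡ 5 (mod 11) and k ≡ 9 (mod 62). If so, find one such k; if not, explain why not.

gcd(11, 62) = 1, so the Chinese Remainder Theorem guarantees exactly one residue class mod 682 satisfying both.
Write k = 5 + 11t and require 5 + 11t ≡ 9 (mod 62), i.e. 11t ≡ 4 (mod 62).
To invert 11 modulo 62: 62 = 5·11 + 7, 11 = 1·7 + 4, 7 = 1·4 + 3, 4 = 1·3 + 1, 3 = 3·1 + 0, and unwinding, 1 = 4 − 1·3 = 4 − (7 − 1·4) = −7 + 2·4 = −7 + 2·(11 − 1·7) = 2·11 − 3·7 = 2·11 − 3·(62 − 5·11) = −3·62 + 17·11. Thus 11⁻¹ ≡ 17 (mod 62).
Multiplying by 17: t ≡ 17·4 = 68 ≡ 6 (mod 62).
Taking t = 6 gives k = 5 + 11·6 = 71.
Check: 71 mod 11 = 5, 71 mod 62 = 9. ✓

k = 71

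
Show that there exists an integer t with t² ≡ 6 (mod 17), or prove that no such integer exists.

No, no such integer exists.

Since (17 − t)² ≡ t² (mod 17), it suffices to square t = 0, 1, …, 8: the residues are 0, 1, 4, 9, 16, 8, 2, 15, 13.
The set of squares mod 17 is therefore {0, 1, 2, 4, 8, 9, 13, 15, 16}, which does not contain 6.
Therefore t² ≡ 6 (mod 17) has no solution.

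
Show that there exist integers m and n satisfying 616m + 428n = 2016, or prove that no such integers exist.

m = 13, n = -14

Since gcd(616, 428) = 4 and 2016 = 4·504, Bézout's identity guarantees a solution.
Dividing through by 4 reduces the equation to 154m + 107n = 504.
Euclidean algorithm: 154 = 1·107 + 47, 107 = 2·47 + 13, 47 = 3·13 + 8, 13 = 1·8 + 5, 8 = 1·5 + 3, 5 = 1·3 + 2, 3 = 1·2 + 1, 2 = 2·1 + 0.
Back-substituting, 1 = 3 − 1·2 = 3 − (5 − 1·3) = −5 + 2·3 = −5 + 2·(8 − 1·5) = 2·8 − 3·5 = 2·8 − 3·(13 − 1·8) = −3·13 + 5·8 = −3·13 + 5·(47 − 3·13) = 5·47 − 18·13 = 5·47 − 18·(107 − 2·47) = −18·107 + 41·47 = −18·107 + 41·(154 − 1·107) = 41·154 − 59·107; that is, 154·41 + 107·(-59) = 1.
Scaling by 504 gives the particular solution (m, n) = (20664, -29736).
The general solution is m = 20664 + 107k, n = -29736 − 154k; taking k = -193 gives the smaller pair m = 13, n = -14.
Indeed 616·13 + 428·(-14) = 8008 − 5992 = 2016.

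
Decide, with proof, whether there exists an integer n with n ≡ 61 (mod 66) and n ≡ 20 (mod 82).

gcd(66, 82) = 2. If n ≡ 61 (mod 66) and n ≡ 20 (mod 82), then n ≡ 61 (mod 2) and n ≡ 20 (mod 2).
These are incompatible: 61 − 20 = 41 is not divisible by 2.
So no integer satisfies both congruences.

No such integer exists.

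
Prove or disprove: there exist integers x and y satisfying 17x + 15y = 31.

Since gcd(17, 15) = 1, every integer is an integer combination of 17 and 15.
Dividing repeatedly: 17 = 1·15 + 2, 15 = 7·2 + 1, 2 = 2·1 + 0.
Unwinding: 1 = 15 − 7·2 = 15 − 7·(17 − 1·15) = −7·17 + 8·15, i.e. 17·(-7) + 15·8 = 1.
Scaling by 31 gives the particular solution (x, y) = (-217, 248).
Adding 15·15 to x and subtracting 15·17 from y gives the tidier solution (8, -7).
Indeed 17·8 + 15·(-7) = 136 − 105 = 31.

x = 8, y = -7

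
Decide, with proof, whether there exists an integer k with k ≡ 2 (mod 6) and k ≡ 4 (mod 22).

Here gcd(6, 22) = 2, and both 2 and 4 leave remainder 0 mod 2, so the system is consistent.
The integers ≡ 2 (mod 6) are 2, 8, 14, 20, 26, …; their remainders mod 22 are 2, 8, 14, 20, 4, so k = 26 is the first that is ≡ 4 (mod 22).
Check: 26 mod 6 = 2, 26 mod 22 = 4. ✓

k = 26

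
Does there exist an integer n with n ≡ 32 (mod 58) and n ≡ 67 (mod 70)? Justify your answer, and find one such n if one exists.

There is no such integer.

gcd(58, 70) = 2. If n ≡ 32 (mod 58) and n ≡ 67 (mod 70), then n ≡ 32 (mod 2) and n ≡ 67 (mod 2).
These are incompatible: 32 − 67 = -35 is not divisible by 2.
So no integer satisfies both congruences.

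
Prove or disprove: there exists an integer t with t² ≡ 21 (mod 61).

61 is prime, so by Euler's criterion 21 is a square mod 61 iff 21^((61−1)/2) = 21^30 ≡ 1 (mod 61).
Squaring successively (mod 61): 21^2 = 441 ≡ 14; 21^4 ≡ 14² = 196 ≡ 13; 21^8 ≡ 13² = 169 ≡ 47; 21^16 ≡ 47² = 2209 ≡ 13.
Since 30 = 16 + 8 + 4 + 2, 21^30 ≡ 13 · 47 · 13 · 14; multiplying out mod 61: 13·47 = 611 ≡ 1, then 1·13 = 13 ≡ 13, then 13·14 = 182 ≡ 60. Thus 21^30 ≡ 60 ≡ −1 (mod 61).
The value −1 means 21 is a non-residue modulo 61, so t² ≡ 21 (mod 61) is impossible.

No, no such integer exists.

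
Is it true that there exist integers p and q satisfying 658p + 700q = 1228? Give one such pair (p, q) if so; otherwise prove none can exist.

Any value of 658p + 700q is a multiple of gcd(658, 700) = 14.
But 1228 = 14·87 + 10, so 14 ∤ 1228.
So the equation is unsolvable over ℤ.

No such integers exist.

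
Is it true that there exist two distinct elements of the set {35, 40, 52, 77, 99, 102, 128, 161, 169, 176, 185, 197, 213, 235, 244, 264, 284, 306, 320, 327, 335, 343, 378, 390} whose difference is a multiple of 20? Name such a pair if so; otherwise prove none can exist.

Both 35 and 235 leave remainder 15 on division by 20; their difference 200 = 10·20 is a multiple of 20.

Yes: 35 and 235.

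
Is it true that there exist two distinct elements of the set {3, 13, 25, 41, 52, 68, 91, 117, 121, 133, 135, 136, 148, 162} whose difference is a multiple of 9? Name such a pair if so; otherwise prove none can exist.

13 mod 9 = 4 and 121 mod 9 = 4, so 121 − 13 = 108 = 12·9.

The pair (13, 121) works.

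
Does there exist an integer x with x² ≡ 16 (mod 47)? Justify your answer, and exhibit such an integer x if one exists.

x = 4

Take x = 4. Then 4² = 16, and since 0 ≤ 16 < 47 this is already reduced: 4² ≡ 16 (mod 47).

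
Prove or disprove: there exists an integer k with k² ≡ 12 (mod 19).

Since (19 − k)² ≡ k² (mod 19), it suffices to square k = 0, 1, …, 9: the residues are 0, 1, 4, 9, 16, 6, 17, 11, 7, 5.
So the quadratic residues mod 19 are {0, 1, 4, 5, 6, 7, 9, 11, 16, 17}, and 12 is not among them.
Hence no integer k has k² ≡ 12 (mod 19).

There is no such integer.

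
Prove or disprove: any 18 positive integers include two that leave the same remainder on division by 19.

Consider the 18 integers 79, 80, …, 96. They lie in distinct residue classes modulo 19, since 18 ≤ 19.
So no two of them leave the same remainder on division by 19; the claim fails for this set.

No; for instance {79, 80, 81, 82, 83, 84, 85, 86, 87, 88, 89, 90, 91, 92, 93, 94, 95, 96} is a counterexample.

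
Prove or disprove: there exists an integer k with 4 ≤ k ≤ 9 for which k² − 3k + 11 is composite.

At k = 4: 4² − 3·4 + 11 = 15 = 3·5, which is composite.

k = 4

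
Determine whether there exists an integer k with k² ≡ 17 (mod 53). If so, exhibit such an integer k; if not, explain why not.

k = 32 works: 32² = 1024, and 1024 − 17 = 1007 = 19·53.

k = 32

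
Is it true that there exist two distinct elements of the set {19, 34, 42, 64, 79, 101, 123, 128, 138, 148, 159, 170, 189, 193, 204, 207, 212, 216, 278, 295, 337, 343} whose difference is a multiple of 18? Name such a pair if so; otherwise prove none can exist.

Reduce each element mod 18: 19↦1, 34↦16, 42↦6, 64↦10, 79↦7, 101↦11, 123↦15, 128↦2, 138↦12, 148↦4, 159↦15, 170↦8, 189↦9, 193↦13, 204↦6, 207↦9, 212↦14, 216↦0, 278↦8, 295↦7, 337↦13, 343↦1. The residue 1 repeats (at 19 and 343), and 343 − 19 = 324 = 18·18.

The pair (19, 343) works.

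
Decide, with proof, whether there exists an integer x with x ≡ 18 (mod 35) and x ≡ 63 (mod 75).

gcd(35, 75) = 5. A simultaneous solution exists iff 18 ≡ 63 (mod 5); here 18 mod 5 = 3 = 63 mod 5, so it does.
Write x = 18 + 35t. Then 35t ≡ 63 − 18 ≡ 45 (mod 75); dividing through by 5 gives 7t ≡ 9 (mod 15).
Since 7·13 = 91 = 6·15 + 1, the inverse of 7 mod 15 is 13.
Multiplying by 13: t ≡ 13·9 = 117 ≡ 12 (mod 15).
Then x = 18 + 35·12 = 438.
Verify: 438 = 12·35 + 18 and 438 = 5·75 + 63. ✓

x = 438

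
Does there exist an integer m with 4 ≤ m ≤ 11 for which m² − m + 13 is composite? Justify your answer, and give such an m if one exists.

m = 4

At m = 4: 4² − 4 + 13 = 25 = 5·5, which is composite.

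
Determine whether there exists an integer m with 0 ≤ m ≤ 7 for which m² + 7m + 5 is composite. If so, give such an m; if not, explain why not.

At m = 5: 5² + 7·5 + 5 = 65 = 5·13, which is composite.

m = 5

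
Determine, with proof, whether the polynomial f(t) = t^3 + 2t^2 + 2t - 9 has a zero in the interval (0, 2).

f(0) = -9 and f(2) = 11, which have opposite signs.
f is continuous everywhere (it is a polynomial), in particular on [0, 2].
By the Intermediate Value Theorem, f takes the value 0 somewhere in the open interval.

Yes, f has a root in the interval.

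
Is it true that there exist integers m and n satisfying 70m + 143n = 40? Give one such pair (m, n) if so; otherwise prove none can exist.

Since gcd(70, 143) = 1, every integer is an integer combination of 70 and 143.
Euclidean algorithm: 143 = 2·70 + 3, 70 = 23·3 + 1, 3 = 3·1 + 0.
Working back up the chain: 1 = 70 − 23·3 = 70 − 23·(143 − 2·70) = −23·143 + 47·70. So 70·47 + 143·(-23) = 1.
Scaling by 40 gives the particular solution (m, n) = (1880, -920).
Shifting by a multiple of (143, −70) keeps it a solution: m = 1880 − 13·143 = 21, n = -920 + 13·70 = -10.
Indeed 70·21 + 143·(-10) = 1470 − 1430 = 40.

m = 21, n = -10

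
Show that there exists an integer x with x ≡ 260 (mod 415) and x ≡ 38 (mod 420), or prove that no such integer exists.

Reduce both congruences modulo 5, which divides 415 and 420: they say x ≡ 260 (mod 5) and x ≡ 38 (mod 5).
However 260 ≡ 0 and 38 ≡ 3 (mod 5), and 0 ≠ 3.
Hence the system has no solution.

No such integer exists.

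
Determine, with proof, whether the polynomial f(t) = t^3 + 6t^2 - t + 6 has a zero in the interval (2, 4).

f(2) = 36 and f(4) = 162, both positive, so a sign-change argument is unavailable; we show f keeps this sign on the whole interval.
Substitute t = 2 + u, where 0 < u < 2 on the interval. Expanding, f(2 + u) = u^3 + 12u^2 + 35u + 36.
The nonzero coefficients here are all positive, so for u > 0 every term is positive (or zero), and the constant term 36 is strictly positive.
Therefore f(t) > 0 throughout (2, 4), and f has no zero there.

f has no root in that interval.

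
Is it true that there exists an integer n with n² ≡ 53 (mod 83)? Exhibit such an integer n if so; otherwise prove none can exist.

No, no such integer exists.

Apply Euler's criterion with the prime 83: 53 is a quadratic residue iff 53^41 ≡ 1 (mod 83), and a non-residue iff it is ≡ −1.
Squaring successively (mod 83): 53^2 = 2809 ≡ 70; 53^4 ≡ 70² = 4900 ≡ 3; 53^8 ≡ 3² = 9 ≡ 9; 53^16 ≡ 9² = 81 ≡ 81; 53^32 ≡ 81² = 6561 ≡ 4.
Since 41 = 32 + 8 + 1, 53^41 ≡ 4 · 9 · 53; multiplying out mod 83: 4·9 = 36 ≡ 36, then 36·53 = 1908 ≡ 82. Thus 53^41 ≡ 82 ≡ −1 (mod 83).
By Euler's criterion 53 is a quadratic non-residue mod 83: no n satisfies n² ≡ 53 (mod 83).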